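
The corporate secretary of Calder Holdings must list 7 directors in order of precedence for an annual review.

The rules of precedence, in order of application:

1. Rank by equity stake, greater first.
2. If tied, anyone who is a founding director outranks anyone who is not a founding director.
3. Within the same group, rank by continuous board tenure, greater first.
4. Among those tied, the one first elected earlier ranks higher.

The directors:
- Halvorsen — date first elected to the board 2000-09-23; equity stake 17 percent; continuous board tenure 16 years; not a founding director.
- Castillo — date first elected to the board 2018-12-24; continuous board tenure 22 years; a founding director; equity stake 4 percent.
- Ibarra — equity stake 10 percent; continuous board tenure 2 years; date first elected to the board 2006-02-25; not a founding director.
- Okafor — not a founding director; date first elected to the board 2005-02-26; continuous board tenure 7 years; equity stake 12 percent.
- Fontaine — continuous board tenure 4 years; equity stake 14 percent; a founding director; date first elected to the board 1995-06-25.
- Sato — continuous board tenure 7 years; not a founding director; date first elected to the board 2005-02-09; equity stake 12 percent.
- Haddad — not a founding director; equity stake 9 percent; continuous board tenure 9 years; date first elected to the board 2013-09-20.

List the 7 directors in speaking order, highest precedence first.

Halvorsen, Fontaine, Sato, Okafor, Ibarra, Haddad, Castillo

By equity stake (higher first): Halvorsen (17 percent); then Fontaine (14 percent); then Sato and Okafor (both 12 percent); then Ibarra (10 percent); then Haddad (9 percent); then Castillo (4 percent).
Sato and Okafor are each not a founding director, so the next rule applies.
Sato and Okafor both have continuous board tenure 7 years, so the next rule applies.
Among Sato and Okafor, by date first elected to the board (earlier first): Sato (2005-02-09) before Okafor (2005-02-26).
Full order: Halvorsen, Fontaine, Sato, Okafor, Ibarra, Haddad, Castillo.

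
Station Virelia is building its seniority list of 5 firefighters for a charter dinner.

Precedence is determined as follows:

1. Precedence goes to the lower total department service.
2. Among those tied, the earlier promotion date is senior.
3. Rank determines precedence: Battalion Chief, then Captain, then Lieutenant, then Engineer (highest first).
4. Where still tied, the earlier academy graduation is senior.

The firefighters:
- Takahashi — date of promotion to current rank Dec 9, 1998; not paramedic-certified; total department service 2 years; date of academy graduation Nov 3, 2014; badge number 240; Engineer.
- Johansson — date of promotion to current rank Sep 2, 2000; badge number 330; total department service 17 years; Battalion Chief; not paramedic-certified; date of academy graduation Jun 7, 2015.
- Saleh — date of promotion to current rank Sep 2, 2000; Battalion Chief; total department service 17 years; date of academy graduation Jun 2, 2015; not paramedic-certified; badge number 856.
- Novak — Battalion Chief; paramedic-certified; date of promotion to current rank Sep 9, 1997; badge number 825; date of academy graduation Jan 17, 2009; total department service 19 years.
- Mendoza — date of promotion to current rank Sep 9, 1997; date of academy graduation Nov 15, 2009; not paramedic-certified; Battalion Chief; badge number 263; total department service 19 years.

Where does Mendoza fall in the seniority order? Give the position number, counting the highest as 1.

By total department service (lower first): Takahashi (2 years); then Saleh and Johansson (both 17 years); then Novak and Mendoza (both 19 years).
Saleh and Johansson both have date of promotion to current rank Sep 2, 2000, so the next rule applies.
Saleh and Johansson are each Battalion Chief, so the next rule applies.
Among Saleh and Johansson, by date of academy graduation (earlier first): Saleh (Jun 2, 2015) before Johansson (Jun 7, 2015).
Novak and Mendoza both have date of promotion to current rank Sep 9, 1997, so the next rule applies.
Novak and Mendoza are each Battalion Chief, so the next rule applies.
Among Novak and Mendoza, by date of academy graduation (earlier first): Novak (Jan 17, 2009) before Mendoza (Nov 15, 2009).
Order: Takahashi, Saleh, Johansson, Novak, Mendoza. So position 5.

5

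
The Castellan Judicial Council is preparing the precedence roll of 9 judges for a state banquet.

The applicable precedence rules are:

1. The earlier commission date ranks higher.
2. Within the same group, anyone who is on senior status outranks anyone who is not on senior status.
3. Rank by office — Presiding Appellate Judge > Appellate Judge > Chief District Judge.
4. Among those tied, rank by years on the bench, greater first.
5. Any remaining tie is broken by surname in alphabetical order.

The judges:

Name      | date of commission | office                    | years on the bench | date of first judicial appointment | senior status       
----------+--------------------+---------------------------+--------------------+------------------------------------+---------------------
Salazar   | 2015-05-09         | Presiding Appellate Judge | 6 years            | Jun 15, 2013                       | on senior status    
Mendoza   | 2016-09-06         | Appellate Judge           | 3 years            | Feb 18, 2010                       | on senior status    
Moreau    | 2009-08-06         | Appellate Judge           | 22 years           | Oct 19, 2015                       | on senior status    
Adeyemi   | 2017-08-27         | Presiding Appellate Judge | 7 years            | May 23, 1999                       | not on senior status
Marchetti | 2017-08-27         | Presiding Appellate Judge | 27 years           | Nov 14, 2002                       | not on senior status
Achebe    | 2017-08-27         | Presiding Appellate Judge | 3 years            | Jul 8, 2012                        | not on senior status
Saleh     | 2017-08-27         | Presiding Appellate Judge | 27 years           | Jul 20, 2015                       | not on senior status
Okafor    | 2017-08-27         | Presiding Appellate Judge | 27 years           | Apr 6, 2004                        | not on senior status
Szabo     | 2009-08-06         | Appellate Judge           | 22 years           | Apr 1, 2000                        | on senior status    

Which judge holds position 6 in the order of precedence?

By date of commission (earlier first): Moreau and Szabo (both 2009-08-06); then Salazar (2015-05-09); then Mendoza (2016-09-06); then Marchetti, Okafor, Saleh, Adeyemi and Achebe (each 2017-08-27).
Moreau and Szabo are each on senior status, so the next rule applies.
Moreau and Szabo are each Appellate Judge, so the next rule applies.
Moreau and Szabo both have years on the bench 22 years, so the next rule applies.
Among Moreau and Szabo, alphabetically by surname: Moreau before Szabo.
Marchetti, Okafor, Saleh, Adeyemi and Achebe are each not on senior status, so the next rule applies.
Marchetti, Okafor, Saleh, Adeyemi and Achebe are each Presiding Appellate Judge, so the next rule applies.
Among Marchetti, Okafor, Saleh, Adeyemi and Achebe, by years on the bench (higher first): Marchetti, Okafor and Saleh (27 years) before Adeyemi (7 years) before Achebe (3 years).
Among Marchetti, Okafor and Saleh, alphabetically by surname: Marchetti before Okafor before Saleh.
Order: Moreau, Szabo, Salazar, Mendoza, Marchetti, Okafor, Saleh, Adeyemi, Achebe.

Okafor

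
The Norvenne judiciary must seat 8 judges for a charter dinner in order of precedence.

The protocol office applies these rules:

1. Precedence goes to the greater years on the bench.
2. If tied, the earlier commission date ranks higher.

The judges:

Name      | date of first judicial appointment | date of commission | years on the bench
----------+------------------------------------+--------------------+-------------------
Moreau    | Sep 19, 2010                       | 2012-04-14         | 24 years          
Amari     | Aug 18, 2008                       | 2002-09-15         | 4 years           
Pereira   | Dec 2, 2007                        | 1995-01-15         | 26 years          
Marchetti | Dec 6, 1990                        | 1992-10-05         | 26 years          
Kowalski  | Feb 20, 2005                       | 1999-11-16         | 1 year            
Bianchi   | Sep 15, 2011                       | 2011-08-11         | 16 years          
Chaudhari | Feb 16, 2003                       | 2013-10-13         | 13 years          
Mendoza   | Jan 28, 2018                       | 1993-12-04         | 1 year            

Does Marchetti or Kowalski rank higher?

Marchetti

By years on the bench (higher first): Marchetti and Pereira (both 26 years); then Moreau (24 years); then Bianchi (16 years); then Chaudhari (13 years); then Amari (4 years); then Mendoza and Kowalski (both 1 year).
Among Marchetti and Pereira, by date of commission (earlier first): Marchetti (1992-10-05) before Pereira (1995-01-15).
Among Mendoza and Kowalski, by date of commission (earlier first): Mendoza (1993-12-04) before Kowalski (1999-11-16).
So Marchetti takes precedence.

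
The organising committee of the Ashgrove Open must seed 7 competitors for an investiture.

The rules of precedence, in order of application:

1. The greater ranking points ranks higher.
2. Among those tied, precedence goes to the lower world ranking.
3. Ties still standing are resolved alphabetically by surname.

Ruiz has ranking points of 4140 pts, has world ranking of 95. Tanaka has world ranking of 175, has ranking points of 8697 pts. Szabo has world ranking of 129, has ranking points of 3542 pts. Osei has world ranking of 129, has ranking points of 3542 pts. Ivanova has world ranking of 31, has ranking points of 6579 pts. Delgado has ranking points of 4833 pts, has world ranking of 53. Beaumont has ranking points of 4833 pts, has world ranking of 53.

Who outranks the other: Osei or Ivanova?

Ivanova

By ranking points (higher first): Tanaka (8697 pts); then Ivanova (6579 pts); then Beaumont and Delgado (both 4833 pts); then Ruiz (4140 pts); then Osei and Szabo (both 3542 pts).
Beaumont and Delgado both have world ranking 53, so the next rule applies.
Among Beaumont and Delgado, alphabetically by surname: Beaumont before Delgado.
Osei and Szabo both have world ranking 129, so the next rule applies.
Among Osei and Szabo, alphabetically by surname: Osei before Szabo.
So Ivanova takes precedence.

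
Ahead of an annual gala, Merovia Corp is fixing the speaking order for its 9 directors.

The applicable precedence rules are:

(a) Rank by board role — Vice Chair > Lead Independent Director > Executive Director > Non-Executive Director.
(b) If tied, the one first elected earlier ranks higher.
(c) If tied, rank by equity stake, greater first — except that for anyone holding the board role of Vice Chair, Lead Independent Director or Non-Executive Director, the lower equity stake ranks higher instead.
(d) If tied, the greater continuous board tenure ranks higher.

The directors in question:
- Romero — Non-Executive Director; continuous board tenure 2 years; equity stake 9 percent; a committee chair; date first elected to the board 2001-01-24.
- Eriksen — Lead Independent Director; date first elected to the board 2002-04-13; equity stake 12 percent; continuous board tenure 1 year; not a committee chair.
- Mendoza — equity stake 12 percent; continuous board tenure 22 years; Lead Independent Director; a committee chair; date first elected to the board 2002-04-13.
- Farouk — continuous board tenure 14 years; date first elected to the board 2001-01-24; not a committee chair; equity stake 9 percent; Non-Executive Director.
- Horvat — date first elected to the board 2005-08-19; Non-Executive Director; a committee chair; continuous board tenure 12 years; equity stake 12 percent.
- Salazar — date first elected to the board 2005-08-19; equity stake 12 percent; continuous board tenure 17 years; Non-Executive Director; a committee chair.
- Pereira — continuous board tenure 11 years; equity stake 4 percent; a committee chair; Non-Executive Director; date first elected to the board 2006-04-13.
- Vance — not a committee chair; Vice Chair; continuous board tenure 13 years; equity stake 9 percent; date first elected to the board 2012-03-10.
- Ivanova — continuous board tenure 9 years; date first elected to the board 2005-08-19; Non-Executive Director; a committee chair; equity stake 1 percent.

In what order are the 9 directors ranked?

Vance, Mendoza, Eriksen, Farouk, Romero, Ivanova, Salazar, Horvat, Pereira

By board role: Vance (Vice Chair); then Mendoza and Eriksen (Lead Independent Director); then Farouk, Romero, Ivanova, Salazar, Horvat and Pereira (Non-Executive Director).
Mendoza and Eriksen both have date first elected to the board 2002-04-13, so the next rule applies.
Mendoza and Eriksen both have equity stake 12 percent, so the next rule applies.
Among Mendoza and Eriksen, by continuous board tenure (higher first): Mendoza (22 years) before Eriksen (1 year).
Among Farouk, Romero, Ivanova, Salazar, Horvat and Pereira, by date first elected to the board (earlier first): Farouk and Romero (2001-01-24) before Ivanova, Salazar and Horvat (2005-08-19) before Pereira (2006-04-13).
Farouk and Romero both have equity stake 9 percent, so the next rule applies.
Among Farouk and Romero, by continuous board tenure (higher first): Farouk (14 years) before Romero (2 years).
Among Ivanova, Salazar and Horvat, by equity stake (lower first) (reversed rule for this group): Ivanova (1 percent) before Salazar and Horvat (12 percent).
Among Salazar and Horvat, by continuous board tenure (higher first): Salazar (17 years) before Horvat (12 years).
Full order: Vance, Mendoza, Eriksen, Farouk, Romero, Ivanova, Salazar, Horvat, Pereira.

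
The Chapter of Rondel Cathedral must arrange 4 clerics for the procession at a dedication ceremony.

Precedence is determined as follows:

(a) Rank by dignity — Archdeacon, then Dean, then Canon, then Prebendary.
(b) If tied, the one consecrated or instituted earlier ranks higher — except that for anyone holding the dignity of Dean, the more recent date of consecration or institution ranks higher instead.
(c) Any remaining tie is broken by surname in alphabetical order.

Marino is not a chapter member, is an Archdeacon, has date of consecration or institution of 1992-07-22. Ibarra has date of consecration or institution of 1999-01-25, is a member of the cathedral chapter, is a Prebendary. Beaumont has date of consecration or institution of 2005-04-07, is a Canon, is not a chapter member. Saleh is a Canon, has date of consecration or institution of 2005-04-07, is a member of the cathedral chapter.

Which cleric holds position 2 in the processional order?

By dignity: Marino (Archdeacon); then Beaumont and Saleh (Canon); then Ibarra (Prebendary).
Beaumont and Saleh both have date of consecration or institution 2005-04-07, so the next rule applies.
Among Beaumont and Saleh, alphabetically by surname: Beaumont before Saleh.
Order: Marino, Beaumont, Saleh, Ibarra.

Beaumont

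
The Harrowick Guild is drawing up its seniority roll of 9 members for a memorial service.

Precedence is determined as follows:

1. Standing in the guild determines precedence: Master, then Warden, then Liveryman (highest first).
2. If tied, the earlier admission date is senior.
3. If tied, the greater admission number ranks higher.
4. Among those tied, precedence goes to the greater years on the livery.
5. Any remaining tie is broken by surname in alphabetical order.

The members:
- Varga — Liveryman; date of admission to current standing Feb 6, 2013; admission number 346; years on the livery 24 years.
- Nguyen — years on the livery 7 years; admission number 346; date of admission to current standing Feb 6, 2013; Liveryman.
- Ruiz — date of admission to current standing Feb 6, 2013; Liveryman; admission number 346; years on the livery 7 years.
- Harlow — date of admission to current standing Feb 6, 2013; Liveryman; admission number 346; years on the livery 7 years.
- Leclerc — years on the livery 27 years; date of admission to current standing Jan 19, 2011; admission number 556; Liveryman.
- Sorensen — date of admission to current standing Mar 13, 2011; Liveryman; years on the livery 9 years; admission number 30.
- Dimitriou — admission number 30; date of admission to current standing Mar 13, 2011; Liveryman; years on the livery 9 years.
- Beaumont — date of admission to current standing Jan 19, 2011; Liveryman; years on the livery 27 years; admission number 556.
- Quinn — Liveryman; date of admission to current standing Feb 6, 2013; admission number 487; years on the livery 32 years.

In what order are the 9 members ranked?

Beaumont, Leclerc, Dimitriou, Sorensen, Quinn, Varga, Harlow, Nguyen, Ruiz

By standing in the guild: Beaumont, Leclerc, Dimitriou, Sorensen, Quinn, Varga, Harlow, Nguyen and Ruiz (Liveryman).
Among Beaumont, Leclerc, Dimitriou, Sorensen, Quinn, Varga, Harlow, Nguyen and Ruiz, by date of admission to current standing (earlier first): Beaumont and Leclerc (Jan 19, 2011) before Dimitriou and Sorensen (Mar 13, 2011) before Quinn, Varga, Harlow, Nguyen and Ruiz (Feb 6, 2013).
Beaumont and Leclerc both have admission number 556, so the next rule applies.
Beaumont and Leclerc both have years on the livery 27 years, so the next rule applies.
Among Beaumont and Leclerc, alphabetically by surname: Beaumont before Leclerc.
Dimitriou and Sorensen both have admission number 30, so the next rule applies.
Dimitriou and Sorensen both have years on the livery 9 years, so the next rule applies.
Among Dimitriou and Sorensen, alphabetically by surname: Dimitriou before Sorensen.
Among Quinn, Varga, Harlow, Nguyen and Ruiz, by admission number (higher first): Quinn (487) before Varga, Harlow, Nguyen and Ruiz (346).
Among Varga, Harlow, Nguyen and Ruiz, by years on the livery (higher first): Varga (24 years) before Harlow, Nguyen and Ruiz (7 years).
Among Harlow, Nguyen and Ruiz, alphabetically by surname: Harlow before Nguyen before Ruiz.
Full order: Beaumont, Leclerc, Dimitriou, Sorensen, Quinn, Varga, Harlow, Nguyen, Ruiz.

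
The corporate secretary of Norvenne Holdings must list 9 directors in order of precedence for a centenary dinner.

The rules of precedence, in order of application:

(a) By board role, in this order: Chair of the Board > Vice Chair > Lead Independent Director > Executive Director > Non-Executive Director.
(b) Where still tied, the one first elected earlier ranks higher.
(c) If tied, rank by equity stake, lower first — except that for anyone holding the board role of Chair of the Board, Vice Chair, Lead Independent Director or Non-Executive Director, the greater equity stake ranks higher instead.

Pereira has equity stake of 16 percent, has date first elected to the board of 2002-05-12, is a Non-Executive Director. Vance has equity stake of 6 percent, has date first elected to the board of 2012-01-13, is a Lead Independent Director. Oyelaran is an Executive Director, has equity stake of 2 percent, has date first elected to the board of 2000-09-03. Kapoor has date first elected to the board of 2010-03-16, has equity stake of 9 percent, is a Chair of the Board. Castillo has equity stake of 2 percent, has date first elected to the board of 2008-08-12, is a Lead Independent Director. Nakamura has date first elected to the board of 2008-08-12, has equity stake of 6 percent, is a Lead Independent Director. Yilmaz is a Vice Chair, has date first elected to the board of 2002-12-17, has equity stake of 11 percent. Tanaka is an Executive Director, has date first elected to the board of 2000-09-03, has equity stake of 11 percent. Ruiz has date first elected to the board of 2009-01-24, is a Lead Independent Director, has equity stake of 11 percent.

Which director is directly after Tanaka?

By board role: Kapoor (Chair of the Board); then Yilmaz (Vice Chair); then Nakamura, Castillo, Ruiz and Vance (Lead Independent Director); then Oyelaran and Tanaka (Executive Director); then Pereira (Non-Executive Director).
Among Nakamura, Castillo, Ruiz and Vance, by date first elected to the board (earlier first): Nakamura and Castillo (2008-08-12) before Ruiz (2009-01-24) before Vance (2012-01-13).
Among Nakamura and Castillo, by equity stake (higher first) (reversed rule for this group): Nakamura (6 percent) before Castillo (2 percent).
Oyelaran and Tanaka both have date first elected to the board 2000-09-03, so the next rule applies.
Among Oyelaran and Tanaka, by equity stake (lower first): Oyelaran (2 percent) before Tanaka (11 percent).
Order: Kapoor, Yilmaz, Nakamura, Castillo, Ruiz, Vance, Oyelaran, Tanaka, Pereira.

Pereira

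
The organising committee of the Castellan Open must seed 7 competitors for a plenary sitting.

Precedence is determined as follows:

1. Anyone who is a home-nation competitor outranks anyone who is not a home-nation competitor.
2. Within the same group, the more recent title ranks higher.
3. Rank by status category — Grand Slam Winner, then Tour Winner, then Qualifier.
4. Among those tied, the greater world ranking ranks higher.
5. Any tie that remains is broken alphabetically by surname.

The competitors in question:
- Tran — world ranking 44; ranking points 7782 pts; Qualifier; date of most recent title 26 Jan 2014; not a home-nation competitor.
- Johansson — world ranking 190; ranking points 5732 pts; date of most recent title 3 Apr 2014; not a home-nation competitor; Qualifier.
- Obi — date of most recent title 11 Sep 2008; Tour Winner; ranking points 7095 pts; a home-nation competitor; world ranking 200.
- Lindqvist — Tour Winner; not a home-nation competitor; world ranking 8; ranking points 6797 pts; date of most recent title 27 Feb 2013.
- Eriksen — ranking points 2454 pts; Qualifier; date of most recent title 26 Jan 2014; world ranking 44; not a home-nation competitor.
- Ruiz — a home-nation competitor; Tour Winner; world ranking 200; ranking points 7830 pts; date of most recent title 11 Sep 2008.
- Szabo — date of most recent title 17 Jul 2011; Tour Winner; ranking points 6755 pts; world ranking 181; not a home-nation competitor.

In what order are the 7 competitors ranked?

Obi, Ruiz, Johansson, Eriksen, Tran, Lindqvist, Szabo

By the first rule: Obi and Ruiz (both a home-nation competitor); then Johansson, Eriksen, Tran, Lindqvist and Szabo (each not a home-nation competitor).
Obi and Ruiz both have date of most recent title 11 Sep 2008, so the next rule applies.
Obi and Ruiz are each Tour Winner, so the next rule applies.
Obi and Ruiz both have world ranking 200, so the next rule applies.
Among Obi and Ruiz, alphabetically by surname: Obi before Ruiz.
Among Johansson, Eriksen, Tran, Lindqvist and Szabo, by date of most recent title (later first): Johansson (3 Apr 2014) before Eriksen and Tran (26 Jan 2014) before Lindqvist (27 Feb 2013) before Szabo (17 Jul 2011).
Eriksen and Tran are each Qualifier, so the next rule applies.
Eriksen and Tran both have world ranking 44, so the next rule applies.
Among Eriksen and Tran, alphabetically by surname: Eriksen before Tran.
Full order: Obi, Ruiz, Johansson, Eriksen, Tran, Lindqvist, Szabo.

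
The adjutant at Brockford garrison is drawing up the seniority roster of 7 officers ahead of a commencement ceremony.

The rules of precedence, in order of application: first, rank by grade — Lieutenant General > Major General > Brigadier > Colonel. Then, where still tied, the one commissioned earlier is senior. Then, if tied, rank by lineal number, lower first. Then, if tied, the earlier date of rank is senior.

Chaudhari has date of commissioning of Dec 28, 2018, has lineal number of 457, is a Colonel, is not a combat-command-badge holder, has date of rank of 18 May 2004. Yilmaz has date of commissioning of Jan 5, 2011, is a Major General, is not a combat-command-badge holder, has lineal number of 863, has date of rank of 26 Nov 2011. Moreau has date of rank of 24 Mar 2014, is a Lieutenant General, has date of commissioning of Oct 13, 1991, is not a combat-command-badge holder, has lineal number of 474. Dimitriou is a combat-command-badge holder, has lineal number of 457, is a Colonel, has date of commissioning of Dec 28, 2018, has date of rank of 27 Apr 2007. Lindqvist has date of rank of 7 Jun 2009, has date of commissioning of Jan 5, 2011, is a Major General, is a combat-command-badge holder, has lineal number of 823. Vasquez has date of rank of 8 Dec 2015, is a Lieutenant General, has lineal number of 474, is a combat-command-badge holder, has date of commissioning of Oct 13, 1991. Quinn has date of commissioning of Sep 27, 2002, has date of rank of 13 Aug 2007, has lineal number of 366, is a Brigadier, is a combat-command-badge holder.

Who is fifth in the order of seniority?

Quinn

By grade: Moreau and Vasquez (Lieutenant General); then Lindqvist and Yilmaz (Major General); then Quinn (Brigadier); then Chaudhari and Dimitriou (Colonel).
Moreau and Vasquez both have date of commissioning Oct 13, 1991, so the next rule applies.
Moreau and Vasquez both have lineal number 474, so the next rule applies.
Among Moreau and Vasquez, by date of rank (earlier first): Moreau (24 Mar 2014) before Vasquez (8 Dec 2015).
Lindqvist and Yilmaz both have date of commissioning Jan 5, 2011, so the next rule applies.
Among Lindqvist and Yilmaz, by lineal number (lower first): Lindqvist (823) before Yilmaz (863).
Chaudhari and Dimitriou both have date of commissioning Dec 28, 2018, so the next rule applies.
Chaudhari and Dimitriou both have lineal number 457, so the next rule applies.
Among Chaudhari and Dimitriou, by date of rank (earlier first): Chaudhari (18 May 2004) before Dimitriou (27 Apr 2007).
Order: Moreau, Vasquez, Lindqvist, Yilmaz, Quinn, Chaudhari, Dimitriou.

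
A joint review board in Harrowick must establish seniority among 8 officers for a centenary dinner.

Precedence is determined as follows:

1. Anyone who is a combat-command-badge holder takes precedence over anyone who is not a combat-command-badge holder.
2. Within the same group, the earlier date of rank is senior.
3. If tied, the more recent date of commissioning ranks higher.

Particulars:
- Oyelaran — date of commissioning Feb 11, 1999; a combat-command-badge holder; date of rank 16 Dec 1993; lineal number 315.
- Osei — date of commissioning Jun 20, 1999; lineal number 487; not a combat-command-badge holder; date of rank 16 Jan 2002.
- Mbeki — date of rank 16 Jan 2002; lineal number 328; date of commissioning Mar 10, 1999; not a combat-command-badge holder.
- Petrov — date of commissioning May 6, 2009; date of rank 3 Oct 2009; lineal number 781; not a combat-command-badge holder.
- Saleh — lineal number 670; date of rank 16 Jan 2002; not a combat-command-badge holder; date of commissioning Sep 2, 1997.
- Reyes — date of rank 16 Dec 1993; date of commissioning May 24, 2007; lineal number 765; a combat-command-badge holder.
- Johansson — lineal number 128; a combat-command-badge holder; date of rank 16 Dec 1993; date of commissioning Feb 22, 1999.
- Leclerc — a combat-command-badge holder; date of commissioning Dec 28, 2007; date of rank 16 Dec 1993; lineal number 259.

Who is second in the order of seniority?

By the first rule: Leclerc, Reyes, Johansson and Oyelaran (each a combat-command-badge holder); then Osei, Mbeki, Saleh and Petrov (each not a combat-command-badge holder).
Leclerc, Reyes, Johansson and Oyelaran all have date of rank 16 Dec 1993, so the next rule applies.
Among Leclerc, Reyes, Johansson and Oyelaran, by date of commissioning (later first): Leclerc (Dec 28, 2007) before Reyes (May 24, 2007) before Johansson (Feb 22, 1999) before Oyelaran (Feb 11, 1999).
Among Osei, Mbeki, Saleh and Petrov, by date of rank (earlier first): Osei, Mbeki and Saleh (16 Jan 2002) before Petrov (3 Oct 2009).
Among Osei, Mbeki and Saleh, by date of commissioning (later first): Osei (Jun 20, 1999) before Mbeki (Mar 10, 1999) before Saleh (Sep 2, 1997).
Order: Leclerc, Reyes, Johansson, Oyelaran, Osei, Mbeki, Saleh, Petrov.

Reyes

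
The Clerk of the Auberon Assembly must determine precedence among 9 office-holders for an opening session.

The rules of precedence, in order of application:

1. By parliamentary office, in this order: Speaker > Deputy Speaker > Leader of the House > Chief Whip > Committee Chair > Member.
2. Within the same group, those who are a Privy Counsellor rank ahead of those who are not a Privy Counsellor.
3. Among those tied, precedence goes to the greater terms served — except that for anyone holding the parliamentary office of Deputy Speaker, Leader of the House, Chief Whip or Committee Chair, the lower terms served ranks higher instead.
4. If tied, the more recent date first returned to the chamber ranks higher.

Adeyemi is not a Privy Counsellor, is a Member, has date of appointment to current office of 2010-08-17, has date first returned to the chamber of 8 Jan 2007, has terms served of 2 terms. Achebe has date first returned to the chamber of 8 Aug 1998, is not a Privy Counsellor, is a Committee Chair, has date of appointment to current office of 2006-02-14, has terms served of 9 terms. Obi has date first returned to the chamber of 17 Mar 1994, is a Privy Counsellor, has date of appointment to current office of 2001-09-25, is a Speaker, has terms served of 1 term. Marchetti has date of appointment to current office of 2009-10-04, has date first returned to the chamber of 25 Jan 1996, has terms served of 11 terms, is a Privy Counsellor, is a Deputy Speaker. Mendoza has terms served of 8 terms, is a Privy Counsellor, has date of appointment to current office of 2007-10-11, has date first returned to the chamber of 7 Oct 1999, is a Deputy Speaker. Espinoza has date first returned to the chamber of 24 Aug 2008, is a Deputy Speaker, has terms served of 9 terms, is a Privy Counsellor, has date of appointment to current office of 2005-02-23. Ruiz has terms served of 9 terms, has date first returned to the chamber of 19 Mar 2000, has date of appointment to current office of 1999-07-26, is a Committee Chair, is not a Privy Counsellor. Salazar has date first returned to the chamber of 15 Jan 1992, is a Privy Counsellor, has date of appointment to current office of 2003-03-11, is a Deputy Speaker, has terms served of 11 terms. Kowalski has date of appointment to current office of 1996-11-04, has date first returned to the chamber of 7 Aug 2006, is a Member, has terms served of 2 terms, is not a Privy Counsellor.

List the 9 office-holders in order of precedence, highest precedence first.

Obi, Mendoza, Espinoza, Marchetti, Salazar, Ruiz, Achebe, Adeyemi, Kowalski

By parliamentary office: Obi (Speaker); then Mendoza, Espinoza, Marchetti and Salazar (Deputy Speaker); then Ruiz and Achebe (Committee Chair); then Adeyemi and Kowalski (Member).
Mendoza, Espinoza, Marchetti and Salazar are each a Privy Counsellor, so the next rule applies.
Among Mendoza, Espinoza, Marchetti and Salazar, by terms served (lower first) (reversed rule for this group): Mendoza (8 terms) before Espinoza (9 terms) before Marchetti and Salazar (11 terms).
Among Marchetti and Salazar, by date first returned to the chamber (later first): Marchetti (25 Jan 1996) before Salazar (15 Jan 1992).
Ruiz and Achebe are each not a Privy Counsellor, so the next rule applies.
Ruiz and Achebe both have terms served 9 terms, so the next rule applies.
Among Ruiz and Achebe, by date first returned to the chamber (later first): Ruiz (19 Mar 2000) before Achebe (8 Aug 1998).
Adeyemi and Kowalski are each not a Privy Counsellor, so the next rule applies.
Adeyemi and Kowalski both have terms served 2 terms, so the next rule applies.
Among Adeyemi and Kowalski, by date first returned to the chamber (later first): Adeyemi (8 Jan 2007) before Kowalski (7 Aug 2006).
Full order: Obi, Mendoza, Espinoza, Marchetti, Salazar, Ruiz, Achebe, Adeyemi, Kowalski.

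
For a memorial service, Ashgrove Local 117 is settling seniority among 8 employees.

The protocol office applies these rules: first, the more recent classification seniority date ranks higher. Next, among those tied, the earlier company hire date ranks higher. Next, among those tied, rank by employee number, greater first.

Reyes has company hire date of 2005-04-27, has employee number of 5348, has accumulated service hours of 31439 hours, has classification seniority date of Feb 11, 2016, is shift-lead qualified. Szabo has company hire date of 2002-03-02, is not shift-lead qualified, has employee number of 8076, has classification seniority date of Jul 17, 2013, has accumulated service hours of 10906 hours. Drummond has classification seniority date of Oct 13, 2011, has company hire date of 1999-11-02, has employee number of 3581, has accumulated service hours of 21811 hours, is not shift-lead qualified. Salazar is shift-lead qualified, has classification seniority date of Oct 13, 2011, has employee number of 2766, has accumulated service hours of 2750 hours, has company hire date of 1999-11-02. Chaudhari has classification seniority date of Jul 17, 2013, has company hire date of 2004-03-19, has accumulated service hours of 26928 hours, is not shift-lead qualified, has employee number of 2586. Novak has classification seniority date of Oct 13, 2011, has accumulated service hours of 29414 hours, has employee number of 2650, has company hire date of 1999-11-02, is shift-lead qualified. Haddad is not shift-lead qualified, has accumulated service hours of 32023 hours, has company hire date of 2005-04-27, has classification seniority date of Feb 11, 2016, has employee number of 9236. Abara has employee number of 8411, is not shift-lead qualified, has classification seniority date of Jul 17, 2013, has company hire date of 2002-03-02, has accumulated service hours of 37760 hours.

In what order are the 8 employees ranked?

By classification seniority date (later first): Haddad and Reyes (both Feb 11, 2016); then Abara, Szabo and Chaudhari (each Jul 17, 2013); then Drummond, Salazar and Novak (each Oct 13, 2011).
Haddad and Reyes both have company hire date 2005-04-27, so the next rule applies.
Among Haddad and Reyes, by employee number (higher first): Haddad (9236) before Reyes (5348).
Among Abara, Szabo and Chaudhari, by company hire date (earlier first): Abara and Szabo (2002-03-02) before Chaudhari (2004-03-19).
Among Abara and Szabo, by employee number (higher first): Abara (8411) before Szabo (8076).
Drummond, Salazar and Novak all have company hire date 1999-11-02, so the next rule applies.
Among Drummond, Salazar and Novak, by employee number (higher first): Drummond (3581) before Salazar (2766) before Novak (2650).
Full order: Haddad, Reyes, Abara, Szabo, Chaudhari, Drummond, Salazar, Novak.

Haddad, Reyes, Abara, Szabo, Chaudhari, Drummond, Salazar, Novak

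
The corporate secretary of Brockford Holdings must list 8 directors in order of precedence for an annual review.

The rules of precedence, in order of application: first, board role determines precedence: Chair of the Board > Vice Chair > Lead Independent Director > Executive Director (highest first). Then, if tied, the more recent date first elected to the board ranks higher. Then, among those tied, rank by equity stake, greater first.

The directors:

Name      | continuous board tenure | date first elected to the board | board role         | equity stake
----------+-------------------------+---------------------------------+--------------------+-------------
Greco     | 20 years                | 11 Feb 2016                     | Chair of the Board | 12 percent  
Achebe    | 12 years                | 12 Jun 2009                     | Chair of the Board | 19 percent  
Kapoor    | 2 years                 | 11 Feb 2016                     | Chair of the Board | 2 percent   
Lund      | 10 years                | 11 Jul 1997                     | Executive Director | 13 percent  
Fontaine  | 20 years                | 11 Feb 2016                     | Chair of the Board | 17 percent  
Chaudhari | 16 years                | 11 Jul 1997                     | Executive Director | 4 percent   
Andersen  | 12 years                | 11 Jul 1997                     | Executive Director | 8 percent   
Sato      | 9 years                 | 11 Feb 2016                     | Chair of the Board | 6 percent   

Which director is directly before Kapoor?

By board role: Fontaine, Greco, Sato, Kapoor and Achebe (Chair of the Board); then Lund, Andersen and Chaudhari (Executive Director).
Among Fontaine, Greco, Sato, Kapoor and Achebe, by date first elected to the board (later first): Fontaine, Greco, Sato and Kapoor (11 Feb 2016) before Achebe (12 Jun 2009).
Among Fontaine, Greco, Sato and Kapoor, by equity stake (higher first): Fontaine (17 percent) before Greco (12 percent) before Sato (6 percent) before Kapoor (2 percent).
Lund, Andersen and Chaudhari all have date first elected to the board 11 Jul 1997, so the next rule applies.
Among Lund, Andersen and Chaudhari, by equity stake (higher first): Lund (13 percent) before Andersen (8 percent) before Chaudhari (4 percent).
Order: Fontaine, Greco, Sato, Kapoor, Achebe, Lund, Andersen, Chaudhari.

Sato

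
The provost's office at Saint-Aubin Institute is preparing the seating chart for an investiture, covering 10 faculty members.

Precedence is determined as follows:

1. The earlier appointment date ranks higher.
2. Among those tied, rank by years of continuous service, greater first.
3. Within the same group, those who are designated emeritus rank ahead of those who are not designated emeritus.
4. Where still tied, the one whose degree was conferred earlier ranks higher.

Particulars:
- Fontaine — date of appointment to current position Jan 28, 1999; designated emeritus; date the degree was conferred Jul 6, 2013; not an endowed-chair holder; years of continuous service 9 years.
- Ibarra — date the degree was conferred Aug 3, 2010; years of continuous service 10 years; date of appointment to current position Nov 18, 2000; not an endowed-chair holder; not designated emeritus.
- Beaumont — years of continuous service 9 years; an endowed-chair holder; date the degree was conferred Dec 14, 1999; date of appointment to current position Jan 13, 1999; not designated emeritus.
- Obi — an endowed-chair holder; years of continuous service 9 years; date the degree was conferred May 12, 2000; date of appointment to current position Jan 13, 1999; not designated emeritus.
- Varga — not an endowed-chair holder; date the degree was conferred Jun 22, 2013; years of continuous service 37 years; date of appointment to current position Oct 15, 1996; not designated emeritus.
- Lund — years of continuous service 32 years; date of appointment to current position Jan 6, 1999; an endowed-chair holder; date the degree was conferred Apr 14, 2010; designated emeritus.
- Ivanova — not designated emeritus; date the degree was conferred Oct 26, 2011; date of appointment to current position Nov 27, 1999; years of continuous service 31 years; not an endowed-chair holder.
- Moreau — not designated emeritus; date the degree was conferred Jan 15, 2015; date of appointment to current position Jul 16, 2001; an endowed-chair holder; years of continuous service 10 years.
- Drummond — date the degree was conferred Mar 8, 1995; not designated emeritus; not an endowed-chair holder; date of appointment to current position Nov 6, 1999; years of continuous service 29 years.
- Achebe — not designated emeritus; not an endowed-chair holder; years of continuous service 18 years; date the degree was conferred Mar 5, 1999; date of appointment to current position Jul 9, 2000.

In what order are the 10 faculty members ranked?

Varga, Lund, Beaumont, Obi, Fontaine, Drummond, Ivanova, Achebe, Ibarra, Moreau

By date of appointment to current position (earlier first): Varga (Oct 15, 1996); then Lund (Jan 6, 1999); then Beaumont and Obi (both Jan 13, 1999); then Fontaine (Jan 28, 1999); then Drummond (Nov 6, 1999); then Ivanova (Nov 27, 1999); then Achebe (Jul 9, 2000); then Ibarra (Nov 18, 2000); then Moreau (Jul 16, 2001).
Beaumont and Obi both have years of continuous service 9 years, so the next rule applies.
Beaumont and Obi are each not designated emeritus, so the next rule applies.
Among Beaumont and Obi, by date the degree was conferred (earlier first): Beaumont (Dec 14, 1999) before Obi (May 12, 2000).
Full order: Varga, Lund, Beaumont, Obi, Fontaine, Drummond, Ivanova, Achebe, Ibarra, Moreau.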